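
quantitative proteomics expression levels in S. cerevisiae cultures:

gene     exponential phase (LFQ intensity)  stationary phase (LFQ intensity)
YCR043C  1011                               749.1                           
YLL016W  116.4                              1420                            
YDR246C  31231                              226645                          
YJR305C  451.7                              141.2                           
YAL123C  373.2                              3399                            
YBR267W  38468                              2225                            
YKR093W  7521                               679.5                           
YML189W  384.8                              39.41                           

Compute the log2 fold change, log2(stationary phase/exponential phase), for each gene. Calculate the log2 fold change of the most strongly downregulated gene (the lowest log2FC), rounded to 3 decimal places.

log2(749.1/1011) = -0.433  (YCR043C)
log2(1420/116.4) = 3.609  (YLL016W)
log2(226645/31231) = 2.859  (YDR246C)
log2(141.2/451.7) = -1.678  (YJR305C)
log2(3399/373.2) = 3.187  (YAL123C)
log2(2225/38468) = -4.112  (YBR267W)
log2(679.5/7521) = -3.468  (YKR093W)
log2(39.41/384.8) = -3.287  (YML189W)
YBR267W is most strongly downregulated.

-4.112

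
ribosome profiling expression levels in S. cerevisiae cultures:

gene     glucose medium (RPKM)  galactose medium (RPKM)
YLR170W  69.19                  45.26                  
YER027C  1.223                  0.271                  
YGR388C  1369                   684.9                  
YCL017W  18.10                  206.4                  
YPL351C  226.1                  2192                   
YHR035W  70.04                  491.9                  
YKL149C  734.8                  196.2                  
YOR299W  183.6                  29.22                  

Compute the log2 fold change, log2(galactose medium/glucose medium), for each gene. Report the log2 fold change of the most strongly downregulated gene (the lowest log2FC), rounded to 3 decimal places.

log2(45.26/69.19) = -0.612  (YLR170W)
log2(0.271/1.223) = -2.174  (YER027C)
log2(684.9/1369) = -0.999  (YGR388C)
log2(206.4/18.10) = 3.511  (YCL017W)
log2(2192/226.1) = 3.277  (YPL351C)
log2(491.9/70.04) = 2.812  (YHR035W)
log2(196.2/734.8) = -1.905  (YKL149C)
log2(29.22/183.6) = -2.652  (YOR299W)
YOR299W is most strongly downregulated.

-2.652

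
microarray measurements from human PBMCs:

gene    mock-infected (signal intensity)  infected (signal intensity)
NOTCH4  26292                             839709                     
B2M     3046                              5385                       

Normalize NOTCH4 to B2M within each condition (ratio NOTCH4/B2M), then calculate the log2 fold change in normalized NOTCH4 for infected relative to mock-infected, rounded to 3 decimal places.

NOTCH4/B2M (mock-infected) = 26292 / 3046 = 8.6316
NOTCH4/B2M (infected) = 839709 / 5385 = 155.93
Fold change = 155.93 / 8.6316 = 18.0655
log2(18.0655) = 4.1752

4.175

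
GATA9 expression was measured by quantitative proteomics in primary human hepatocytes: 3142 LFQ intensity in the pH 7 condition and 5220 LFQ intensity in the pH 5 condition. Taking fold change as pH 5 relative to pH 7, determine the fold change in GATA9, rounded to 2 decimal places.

Fold change = 5220 / 3142 = 1.661
GATA9 is upregulated.

1.66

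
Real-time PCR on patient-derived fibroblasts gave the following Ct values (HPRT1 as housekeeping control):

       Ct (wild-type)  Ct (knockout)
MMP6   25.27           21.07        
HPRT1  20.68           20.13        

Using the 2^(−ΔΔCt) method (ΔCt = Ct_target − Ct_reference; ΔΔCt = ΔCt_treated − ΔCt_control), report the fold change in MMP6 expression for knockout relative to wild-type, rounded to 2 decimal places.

12.55

ΔCt(wild-type) = 25.270 − 20.680 = 4.590
ΔCt(knockout) = 21.070 − 20.130 = 0.940
ΔΔCt = 0.940 − 4.590 = -3.650
Fold change = 2^(−(-3.650)) = 2^3.650 = 12.553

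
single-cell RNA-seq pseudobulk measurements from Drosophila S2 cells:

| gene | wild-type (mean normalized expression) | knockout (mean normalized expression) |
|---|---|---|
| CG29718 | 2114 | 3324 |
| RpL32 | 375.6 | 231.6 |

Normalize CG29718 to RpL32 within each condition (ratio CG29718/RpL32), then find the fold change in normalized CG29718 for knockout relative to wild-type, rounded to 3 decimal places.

2.550

CG29718/RpL32 (wild-type) = 2114 / 375.6 = 5.6283
CG29718/RpL32 (knockout) = 3324 / 231.6 = 14.352
Fold change = 14.352 / 5.6283 = 2.5500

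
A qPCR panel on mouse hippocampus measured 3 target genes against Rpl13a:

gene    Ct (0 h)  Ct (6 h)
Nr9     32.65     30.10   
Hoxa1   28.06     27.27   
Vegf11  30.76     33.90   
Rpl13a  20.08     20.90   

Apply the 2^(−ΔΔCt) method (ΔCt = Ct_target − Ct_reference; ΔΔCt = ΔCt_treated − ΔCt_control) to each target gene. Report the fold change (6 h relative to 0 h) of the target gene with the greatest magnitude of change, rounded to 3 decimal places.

10.339

Nr9: ΔΔCt = (30.10−20.90) − (32.65−20.08) = 9.20 − 12.57 = -3.37; fold change = 2^3.37 = 10.339
Hoxa1: ΔΔCt = (27.27−20.90) − (28.06−20.08) = 6.37 − 7.98 = -1.61; fold change = 2^1.61 = 3.053
Vegf11: ΔΔCt = (33.90−20.90) − (30.76−20.08) = 13.00 − 10.68 = 2.32; fold change = 2^-2.32 = 0.200
Nr9 has the largest |ΔΔCt| = 3.37.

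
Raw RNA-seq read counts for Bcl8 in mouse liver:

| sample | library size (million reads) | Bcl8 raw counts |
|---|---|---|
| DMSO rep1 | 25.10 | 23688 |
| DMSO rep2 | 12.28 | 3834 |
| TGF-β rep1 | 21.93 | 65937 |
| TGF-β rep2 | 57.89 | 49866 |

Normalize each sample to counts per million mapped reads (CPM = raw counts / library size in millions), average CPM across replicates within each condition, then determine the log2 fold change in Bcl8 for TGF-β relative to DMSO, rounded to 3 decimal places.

CPM(DMSO rep1) = 23688 / 25.10 = 943.7450
CPM(DMSO rep2) = 3834 / 12.28 = 312.2150
CPM(TGF-β rep1) = 65937 / 21.93 = 3006.7031
CPM(TGF-β rep2) = 49866 / 57.89 = 861.3923
mean CPM(DMSO) = 627.9800; mean CPM(TGF-β) = 1934.0477
Fold change = 1934.0477 / 627.9800 = 3.07979
log2(3.07979) = 1.6228

1.623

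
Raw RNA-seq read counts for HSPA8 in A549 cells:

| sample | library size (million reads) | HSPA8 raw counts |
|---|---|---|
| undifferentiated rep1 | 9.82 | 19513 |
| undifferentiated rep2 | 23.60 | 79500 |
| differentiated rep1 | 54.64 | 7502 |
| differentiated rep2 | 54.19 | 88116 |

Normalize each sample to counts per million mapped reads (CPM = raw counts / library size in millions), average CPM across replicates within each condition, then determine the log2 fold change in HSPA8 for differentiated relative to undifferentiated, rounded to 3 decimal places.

CPM(undifferentiated rep1) = 19513 / 9.82 = 1987.0672
CPM(undifferentiated rep2) = 79500 / 23.60 = 3368.6441
CPM(differentiated rep1) = 7502 / 54.64 = 137.2987
CPM(differentiated rep2) = 88116 / 54.19 = 1626.0565
mean CPM(undifferentiated) = 2677.8556; mean CPM(differentiated) = 881.6776
Fold change = 881.6776 / 2677.8556 = 0.32925
log2(0.32925) = -1.6028

-1.603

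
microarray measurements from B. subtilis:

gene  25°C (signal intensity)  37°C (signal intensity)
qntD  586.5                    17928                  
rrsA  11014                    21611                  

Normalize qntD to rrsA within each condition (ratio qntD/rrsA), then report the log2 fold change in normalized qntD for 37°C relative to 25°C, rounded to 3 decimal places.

qntD/rrsA (25°C) = 586.5 / 11014 = 0.05325
qntD/rrsA (37°C) = 17928 / 21611 = 0.82958
Fold change = 0.82958 / 0.05325 = 15.5788
log2(15.5788) = 3.9615

3.962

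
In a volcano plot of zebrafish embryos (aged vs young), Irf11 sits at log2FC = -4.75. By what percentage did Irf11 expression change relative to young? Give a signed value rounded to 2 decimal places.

Fold change = 2^(-4.75) = 0.0372
Percent change = (FC − 1) × 100% = (0.0372 − 1) × 100 = -96.28%

-96.28%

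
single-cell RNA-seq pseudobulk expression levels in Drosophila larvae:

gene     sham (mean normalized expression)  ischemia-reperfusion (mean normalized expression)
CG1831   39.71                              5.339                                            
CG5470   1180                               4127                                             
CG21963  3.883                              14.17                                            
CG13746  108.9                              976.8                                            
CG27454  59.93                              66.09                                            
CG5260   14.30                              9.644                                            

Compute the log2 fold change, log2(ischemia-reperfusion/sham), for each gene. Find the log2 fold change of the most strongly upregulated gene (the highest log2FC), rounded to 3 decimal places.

3.165

log2(5.339/39.71) = -2.895  (CG1831)
log2(4127/1180) = 1.806  (CG5470)
log2(14.17/3.883) = 1.868  (CG21963)
log2(976.8/108.9) = 3.165  (CG13746)
log2(66.09/59.93) = 0.141  (CG27454)
log2(9.644/14.30) = -0.568  (CG5260)
CG13746 is most strongly upregulated.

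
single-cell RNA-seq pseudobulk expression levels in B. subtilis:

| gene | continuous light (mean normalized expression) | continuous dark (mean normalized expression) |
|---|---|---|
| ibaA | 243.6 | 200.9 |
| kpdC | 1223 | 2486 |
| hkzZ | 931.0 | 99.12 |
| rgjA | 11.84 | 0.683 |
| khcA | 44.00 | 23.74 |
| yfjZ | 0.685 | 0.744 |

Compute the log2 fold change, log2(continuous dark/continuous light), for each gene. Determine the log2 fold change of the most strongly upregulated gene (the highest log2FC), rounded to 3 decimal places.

log2(200.9/243.6) = -0.278  (ibaA)
log2(2486/1223) = 1.023  (kpdC)
log2(99.12/931.0) = -3.232  (hkzZ)
log2(0.683/11.84) = -4.116  (rgjA)
log2(23.74/44.00) = -0.890  (khcA)
log2(0.744/0.685) = 0.119  (yfjZ)
kpdC is most strongly upregulated.

1.023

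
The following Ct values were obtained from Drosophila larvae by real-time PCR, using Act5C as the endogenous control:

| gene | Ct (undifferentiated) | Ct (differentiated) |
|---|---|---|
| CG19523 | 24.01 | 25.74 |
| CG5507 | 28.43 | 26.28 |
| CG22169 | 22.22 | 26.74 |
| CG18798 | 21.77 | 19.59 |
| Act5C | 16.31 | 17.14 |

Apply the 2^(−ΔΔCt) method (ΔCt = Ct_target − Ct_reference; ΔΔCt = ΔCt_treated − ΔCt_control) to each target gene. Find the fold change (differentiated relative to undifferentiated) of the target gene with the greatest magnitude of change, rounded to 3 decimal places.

CG19523: ΔΔCt = (25.74−17.14) − (24.01−16.31) = 8.60 − 7.70 = 0.90; fold change = 2^-0.90 = 0.536
CG5507: ΔΔCt = (26.28−17.14) − (28.43−16.31) = 9.14 − 12.12 = -2.98; fold change = 2^2.98 = 7.890
CG22169: ΔΔCt = (26.74−17.14) − (22.22−16.31) = 9.60 − 5.91 = 3.69; fold change = 2^-3.69 = 0.077
CG18798: ΔΔCt = (19.59−17.14) − (21.77−16.31) = 2.45 − 5.46 = -3.01; fold change = 2^3.01 = 8.056
CG22169 has the largest |ΔΔCt| = 3.69.

0.077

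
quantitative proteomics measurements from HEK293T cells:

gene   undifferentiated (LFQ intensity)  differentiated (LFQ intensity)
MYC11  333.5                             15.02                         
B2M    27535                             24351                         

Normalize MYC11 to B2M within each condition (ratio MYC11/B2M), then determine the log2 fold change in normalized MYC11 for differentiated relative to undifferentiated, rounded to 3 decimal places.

MYC11/B2M (undifferentiated) = 333.5 / 27535 = 0.012112
MYC11/B2M (differentiated) = 15.02 / 24351 = 0.00061681
Fold change = 0.00061681 / 0.012112 = 0.0509
log2(0.0509) = -4.2954

-4.295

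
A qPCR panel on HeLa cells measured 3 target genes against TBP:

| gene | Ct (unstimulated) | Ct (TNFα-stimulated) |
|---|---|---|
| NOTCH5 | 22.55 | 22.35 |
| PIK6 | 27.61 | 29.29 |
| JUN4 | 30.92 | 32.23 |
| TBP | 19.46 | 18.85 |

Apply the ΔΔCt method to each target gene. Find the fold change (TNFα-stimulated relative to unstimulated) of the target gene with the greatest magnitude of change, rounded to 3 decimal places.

NOTCH5: ΔΔCt = (22.35−18.85) − (22.55−19.46) = 3.50 − 3.09 = 0.41; fold change = 2^-0.41 = 0.753
PIK6: ΔΔCt = (29.29−18.85) − (27.61−19.46) = 10.44 − 8.15 = 2.29; fold change = 2^-2.29 = 0.204
JUN4: ΔΔCt = (32.23−18.85) − (30.92−19.46) = 13.38 − 11.46 = 1.92; fold change = 2^-1.92 = 0.264
PIK6 has the largest |ΔΔCt| = 2.29.

0.204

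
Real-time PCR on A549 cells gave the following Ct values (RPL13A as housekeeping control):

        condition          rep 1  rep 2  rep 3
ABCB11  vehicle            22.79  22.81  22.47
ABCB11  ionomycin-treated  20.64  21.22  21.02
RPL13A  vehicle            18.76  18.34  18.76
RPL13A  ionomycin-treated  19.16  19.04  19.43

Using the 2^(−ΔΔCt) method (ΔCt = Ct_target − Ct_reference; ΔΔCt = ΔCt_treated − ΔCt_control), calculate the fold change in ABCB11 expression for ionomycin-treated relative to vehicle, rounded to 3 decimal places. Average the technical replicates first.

4.993

Mean Ct: ABCB11 vehicle 22.690; ABCB11 ionomycin-treated 20.960; RPL13A vehicle 18.620; RPL13A ionomycin-treated 19.210
ΔCt(vehicle) = 22.690 − 18.620 = 4.070
ΔCt(ionomycin-treated) = 20.960 − 19.210 = 1.750
ΔΔCt = 1.750 − 4.070 = -2.320
Fold change = 2^(−(-2.320)) = 2^2.320 = 4.9933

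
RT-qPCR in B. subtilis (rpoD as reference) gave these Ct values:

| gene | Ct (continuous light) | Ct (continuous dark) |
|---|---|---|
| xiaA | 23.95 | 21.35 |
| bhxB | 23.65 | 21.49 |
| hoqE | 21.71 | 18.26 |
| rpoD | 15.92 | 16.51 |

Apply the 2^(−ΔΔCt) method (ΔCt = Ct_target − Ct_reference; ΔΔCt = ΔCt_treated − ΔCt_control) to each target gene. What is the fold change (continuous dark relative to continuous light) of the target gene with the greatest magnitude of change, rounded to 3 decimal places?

16.450

xiaA: ΔΔCt = (21.35−16.51) − (23.95−15.92) = 4.84 − 8.03 = -3.19; fold change = 2^3.19 = 9.126
bhxB: ΔΔCt = (21.49−16.51) − (23.65−15.92) = 4.98 − 7.73 = -2.75; fold change = 2^2.75 = 6.727
hoqE: ΔΔCt = (18.26−16.51) − (21.71−15.92) = 1.75 − 5.79 = -4.04; fold change = 2^4.04 = 16.450
hoqE has the largest |ΔΔCt| = 4.04.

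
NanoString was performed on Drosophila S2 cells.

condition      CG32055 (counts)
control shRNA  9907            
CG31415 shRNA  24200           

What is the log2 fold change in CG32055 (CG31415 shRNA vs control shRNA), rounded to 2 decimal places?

1.29

Fold change = 24200 / 9907 = 2.4427
log2(2.4427) = 1.288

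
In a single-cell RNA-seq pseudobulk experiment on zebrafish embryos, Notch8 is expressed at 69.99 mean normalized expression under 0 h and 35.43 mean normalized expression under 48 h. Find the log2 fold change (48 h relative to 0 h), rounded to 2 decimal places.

Fold change = 35.43 / 69.99 = 0.5062
log2(0.5062) = -0.982

-0.98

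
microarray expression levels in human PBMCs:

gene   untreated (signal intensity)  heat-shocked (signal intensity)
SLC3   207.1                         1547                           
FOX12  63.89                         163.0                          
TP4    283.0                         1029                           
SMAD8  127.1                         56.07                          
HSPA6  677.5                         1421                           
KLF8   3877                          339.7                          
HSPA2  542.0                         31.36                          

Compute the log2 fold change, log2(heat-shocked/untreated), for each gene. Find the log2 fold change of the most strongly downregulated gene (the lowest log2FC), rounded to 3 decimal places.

-4.111

log2(1547/207.1) = 2.901  (SLC3)
log2(163.0/63.89) = 1.351  (FOX12)
log2(1029/283.0) = 1.862  (TP4)
log2(56.07/127.1) = -1.181  (SMAD8)
log2(1421/677.5) = 1.069  (HSPA6)
log2(339.7/3877) = -3.513  (KLF8)
log2(31.36/542.0) = -4.111  (HSPA2)
HSPA2 is most strongly downregulated.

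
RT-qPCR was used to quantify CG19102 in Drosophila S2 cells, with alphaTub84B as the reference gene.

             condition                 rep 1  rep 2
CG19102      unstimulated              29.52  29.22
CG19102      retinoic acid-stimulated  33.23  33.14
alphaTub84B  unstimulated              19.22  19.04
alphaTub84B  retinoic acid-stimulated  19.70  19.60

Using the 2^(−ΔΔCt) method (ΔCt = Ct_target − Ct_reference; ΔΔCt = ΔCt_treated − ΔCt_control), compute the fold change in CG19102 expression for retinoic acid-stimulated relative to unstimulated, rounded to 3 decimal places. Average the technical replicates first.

Mean Ct: CG19102 unstimulated 29.370; CG19102 retinoic acid-stimulated 33.185; alphaTub84B unstimulated 19.130; alphaTub84B retinoic acid-stimulated 19.650
ΔCt(unstimulated) = 29.370 − 19.130 = 10.240
ΔCt(retinoic acid-stimulated) = 33.185 − 19.650 = 13.535
ΔΔCt = 13.535 − 10.240 = 3.295
Fold change = 2^(−3.295) = 0.1019

0.102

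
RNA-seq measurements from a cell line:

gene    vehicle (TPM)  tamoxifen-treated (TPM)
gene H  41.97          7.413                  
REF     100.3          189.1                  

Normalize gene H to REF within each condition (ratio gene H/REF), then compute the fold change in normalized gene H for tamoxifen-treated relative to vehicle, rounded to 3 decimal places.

gene H/REF (vehicle) = 41.97 / 100.3 = 0.41844
gene H/REF (tamoxifen-treated) = 7.413 / 189.1 = 0.039201
Fold change = 0.039201 / 0.41844 = 0.0937

0.094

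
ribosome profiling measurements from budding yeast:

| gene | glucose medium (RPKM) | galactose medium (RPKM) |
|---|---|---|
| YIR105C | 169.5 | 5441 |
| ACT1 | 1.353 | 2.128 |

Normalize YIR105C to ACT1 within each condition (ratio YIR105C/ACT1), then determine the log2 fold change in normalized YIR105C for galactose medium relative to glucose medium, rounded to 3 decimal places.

4.351

YIR105C/ACT1 (glucose medium) = 169.5 / 1.353 = 125.28
YIR105C/ACT1 (galactose medium) = 5441 / 2.128 = 2556.9
Fold change = 2556.9 / 125.28 = 20.4096
log2(20.4096) = 4.3512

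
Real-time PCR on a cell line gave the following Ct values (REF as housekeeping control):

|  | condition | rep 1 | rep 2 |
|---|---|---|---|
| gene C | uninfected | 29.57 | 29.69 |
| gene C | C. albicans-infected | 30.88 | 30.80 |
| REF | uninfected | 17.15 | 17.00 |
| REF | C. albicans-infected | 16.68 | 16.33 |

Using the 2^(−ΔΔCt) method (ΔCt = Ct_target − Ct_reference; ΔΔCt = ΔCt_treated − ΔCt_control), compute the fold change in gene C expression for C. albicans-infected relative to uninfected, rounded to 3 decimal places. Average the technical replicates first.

Mean Ct: gene C uninfected 29.630; gene C C. albicans-infected 30.840; REF uninfected 17.075; REF C. albicans-infected 16.505
ΔCt(uninfected) = 29.630 − 17.075 = 12.555
ΔCt(C. albicans-infected) = 30.840 − 16.505 = 14.335
ΔΔCt = 14.335 − 12.555 = 1.780
Fold change = 2^(−1.780) = 0.2912

0.291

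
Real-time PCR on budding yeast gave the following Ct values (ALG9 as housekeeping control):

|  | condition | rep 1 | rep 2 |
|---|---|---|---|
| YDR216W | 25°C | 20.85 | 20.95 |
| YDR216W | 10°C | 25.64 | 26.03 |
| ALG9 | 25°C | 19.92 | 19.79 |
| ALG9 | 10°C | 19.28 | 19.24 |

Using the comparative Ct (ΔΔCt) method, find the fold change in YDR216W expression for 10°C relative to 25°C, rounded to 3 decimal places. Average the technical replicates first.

Mean Ct: YDR216W 25°C 20.900; YDR216W 10°C 25.835; ALG9 25°C 19.855; ALG9 10°C 19.260
ΔCt(25°C) = 20.900 − 19.855 = 1.045
ΔCt(10°C) = 25.835 − 19.260 = 6.575
ΔΔCt = 6.575 − 1.045 = 5.530
Fold change = 2^(−5.530) = 0.0216

0.022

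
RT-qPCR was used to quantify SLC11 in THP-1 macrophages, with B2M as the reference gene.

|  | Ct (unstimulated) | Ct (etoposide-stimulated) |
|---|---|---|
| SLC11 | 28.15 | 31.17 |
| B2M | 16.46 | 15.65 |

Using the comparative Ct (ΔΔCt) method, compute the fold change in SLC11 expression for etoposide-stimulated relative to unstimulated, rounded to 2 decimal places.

ΔCt(unstimulated) = 28.150 − 16.460 = 11.690
ΔCt(etoposide-stimulated) = 31.170 − 15.650 = 15.520
ΔΔCt = 15.520 − 11.690 = 3.830
Fold change = 2^(−3.830) = 0.070

0.07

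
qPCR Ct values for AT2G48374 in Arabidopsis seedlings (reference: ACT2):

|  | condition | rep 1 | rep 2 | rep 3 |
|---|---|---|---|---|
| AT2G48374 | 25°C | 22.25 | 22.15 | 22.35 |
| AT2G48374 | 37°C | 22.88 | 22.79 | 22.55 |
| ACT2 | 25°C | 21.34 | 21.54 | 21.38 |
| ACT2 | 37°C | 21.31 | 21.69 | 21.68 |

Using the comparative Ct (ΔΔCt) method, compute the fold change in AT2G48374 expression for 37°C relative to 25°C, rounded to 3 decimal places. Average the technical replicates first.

0.785

Mean Ct: AT2G48374 25°C 22.250; AT2G48374 37°C 22.740; ACT2 25°C 21.420; ACT2 37°C 21.560
ΔCt(25°C) = 22.250 − 21.420 = 0.830
ΔCt(37°C) = 22.740 − 21.560 = 1.180
ΔΔCt = 1.180 − 0.830 = 0.350
Fold change = 2^(−0.350) = 0.7846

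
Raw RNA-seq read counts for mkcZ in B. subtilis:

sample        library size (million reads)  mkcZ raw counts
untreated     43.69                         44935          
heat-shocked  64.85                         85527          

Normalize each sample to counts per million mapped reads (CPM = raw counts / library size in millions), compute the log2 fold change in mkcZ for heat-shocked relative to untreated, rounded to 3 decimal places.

0.359

CPM(untreated) = 44935 / 43.69 = 1028.4962
CPM(heat-shocked) = 85527 / 64.85 = 1318.8435
Fold change = 1318.8435 / 1028.4962 = 1.28230
log2(1.28230) = 0.3587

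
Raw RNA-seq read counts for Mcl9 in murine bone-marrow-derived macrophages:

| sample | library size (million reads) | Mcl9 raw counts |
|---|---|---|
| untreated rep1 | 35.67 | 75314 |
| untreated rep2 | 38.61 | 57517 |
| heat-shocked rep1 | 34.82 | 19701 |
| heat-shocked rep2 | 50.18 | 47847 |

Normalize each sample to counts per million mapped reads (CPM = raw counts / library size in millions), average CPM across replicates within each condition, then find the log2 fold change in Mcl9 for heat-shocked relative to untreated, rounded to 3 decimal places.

CPM(untreated rep1) = 75314 / 35.67 = 2111.4101
CPM(untreated rep2) = 57517 / 38.61 = 1489.6918
CPM(heat-shocked rep1) = 19701 / 34.82 = 565.7955
CPM(heat-shocked rep2) = 47847 / 50.18 = 953.5074
mean CPM(untreated) = 1800.5510; mean CPM(heat-shocked) = 759.6514
Fold change = 759.6514 / 1800.5510 = 0.42190
log2(0.42190) = -1.2450

-1.245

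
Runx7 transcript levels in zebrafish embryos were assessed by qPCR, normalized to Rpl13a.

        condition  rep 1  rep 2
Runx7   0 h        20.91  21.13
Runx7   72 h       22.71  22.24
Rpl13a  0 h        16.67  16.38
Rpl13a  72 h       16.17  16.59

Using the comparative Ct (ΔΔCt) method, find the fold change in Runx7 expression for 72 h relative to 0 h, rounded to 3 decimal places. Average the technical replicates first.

Mean Ct: Runx7 0 h 21.020; Runx7 72 h 22.475; Rpl13a 0 h 16.525; Rpl13a 72 h 16.380
ΔCt(0 h) = 21.020 − 16.525 = 4.495
ΔCt(72 h) = 22.475 − 16.380 = 6.095
ΔΔCt = 6.095 − 4.495 = 1.600
Fold change = 2^(−1.600) = 0.3299

0.330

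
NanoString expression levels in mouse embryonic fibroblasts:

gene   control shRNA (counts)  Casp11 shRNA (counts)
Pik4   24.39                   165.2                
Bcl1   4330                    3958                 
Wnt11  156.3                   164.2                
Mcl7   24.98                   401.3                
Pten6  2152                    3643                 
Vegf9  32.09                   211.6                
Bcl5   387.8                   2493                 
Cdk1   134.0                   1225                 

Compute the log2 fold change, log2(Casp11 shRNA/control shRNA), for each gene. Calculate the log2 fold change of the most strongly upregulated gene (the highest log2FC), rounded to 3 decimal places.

4.006

log2(165.2/24.39) = 2.760  (Pik4)
log2(3958/4330) = -0.130  (Bcl1)
log2(164.2/156.3) = 0.071  (Wnt11)
log2(401.3/24.98) = 4.006  (Mcl7)
log2(3643/2152) = 0.759  (Pten6)
log2(211.6/32.09) = 2.721  (Vegf9)
log2(2493/387.8) = 2.684  (Bcl5)
log2(1225/134.0) = 3.192  (Cdk1)
Mcl7 is most strongly upregulated.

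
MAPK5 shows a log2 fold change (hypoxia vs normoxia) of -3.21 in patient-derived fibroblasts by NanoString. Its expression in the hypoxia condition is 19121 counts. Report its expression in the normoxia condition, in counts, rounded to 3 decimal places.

Fold change = 2^(-3.21) = 0.1081
normoxia expression = 19121 / 0.1081 = 176936.278

176936.278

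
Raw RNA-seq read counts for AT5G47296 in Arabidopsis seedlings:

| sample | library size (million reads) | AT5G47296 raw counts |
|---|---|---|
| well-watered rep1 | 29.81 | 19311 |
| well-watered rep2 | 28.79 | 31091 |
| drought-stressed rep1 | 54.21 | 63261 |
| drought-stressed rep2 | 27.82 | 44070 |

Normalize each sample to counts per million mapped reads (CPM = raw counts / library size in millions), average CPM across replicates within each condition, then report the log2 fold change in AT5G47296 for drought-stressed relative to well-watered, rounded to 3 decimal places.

0.671

CPM(well-watered rep1) = 19311 / 29.81 = 647.8028
CPM(well-watered rep2) = 31091 / 28.79 = 1079.9236
CPM(drought-stressed rep1) = 63261 / 54.21 = 1166.9618
CPM(drought-stressed rep2) = 44070 / 27.82 = 1584.1121
mean CPM(well-watered) = 863.8632; mean CPM(drought-stressed) = 1375.5370
Fold change = 1375.5370 / 863.8632 = 1.59231
log2(1.59231) = 0.6711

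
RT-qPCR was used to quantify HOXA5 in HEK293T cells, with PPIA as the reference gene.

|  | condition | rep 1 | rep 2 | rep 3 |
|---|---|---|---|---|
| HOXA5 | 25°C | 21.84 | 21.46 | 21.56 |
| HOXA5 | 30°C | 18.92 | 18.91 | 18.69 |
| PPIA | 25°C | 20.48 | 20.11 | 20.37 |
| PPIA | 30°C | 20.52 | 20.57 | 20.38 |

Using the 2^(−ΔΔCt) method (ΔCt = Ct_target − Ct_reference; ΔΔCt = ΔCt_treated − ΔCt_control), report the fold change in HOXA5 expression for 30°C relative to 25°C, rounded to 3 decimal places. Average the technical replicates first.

Mean Ct: HOXA5 25°C 21.620; HOXA5 30°C 18.840; PPIA 25°C 20.320; PPIA 30°C 20.490
ΔCt(25°C) = 21.620 − 20.320 = 1.300
ΔCt(30°C) = 18.840 − 20.490 = -1.650
ΔΔCt = -1.650 − 1.300 = -2.950
Fold change = 2^(−(-2.950)) = 2^2.950 = 7.7275

7.727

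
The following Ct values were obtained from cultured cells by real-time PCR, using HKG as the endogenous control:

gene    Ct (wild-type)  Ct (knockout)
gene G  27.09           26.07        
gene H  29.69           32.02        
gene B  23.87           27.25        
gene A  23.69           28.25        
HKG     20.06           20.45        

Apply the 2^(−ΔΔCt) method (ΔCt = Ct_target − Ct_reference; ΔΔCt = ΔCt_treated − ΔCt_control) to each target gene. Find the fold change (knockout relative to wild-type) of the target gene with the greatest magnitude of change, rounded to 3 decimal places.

0.056

gene G: ΔΔCt = (26.07−20.45) − (27.09−20.06) = 5.62 − 7.03 = -1.41; fold change = 2^1.41 = 2.657
gene H: ΔΔCt = (32.02−20.45) − (29.69−20.06) = 11.57 − 9.63 = 1.94; fold change = 2^-1.94 = 0.261
gene B: ΔΔCt = (27.25−20.45) − (23.87−20.06) = 6.80 − 3.81 = 2.99; fold change = 2^-2.99 = 0.126
gene A: ΔΔCt = (28.25−20.45) − (23.69−20.06) = 7.80 − 3.63 = 4.17; fold change = 2^-4.17 = 0.056
gene A has the largest |ΔΔCt| = 4.17.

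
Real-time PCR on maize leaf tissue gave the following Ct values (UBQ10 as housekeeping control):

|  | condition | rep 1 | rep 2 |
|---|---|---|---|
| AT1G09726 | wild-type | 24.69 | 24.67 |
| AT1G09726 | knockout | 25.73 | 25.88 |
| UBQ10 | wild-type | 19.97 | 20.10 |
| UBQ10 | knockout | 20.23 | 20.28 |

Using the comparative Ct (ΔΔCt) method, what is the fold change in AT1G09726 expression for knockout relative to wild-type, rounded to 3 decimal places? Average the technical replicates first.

0.534

Mean Ct: AT1G09726 wild-type 24.680; AT1G09726 knockout 25.805; UBQ10 wild-type 20.035; UBQ10 knockout 20.255
ΔCt(wild-type) = 24.680 − 20.035 = 4.645
ΔCt(knockout) = 25.805 − 20.255 = 5.550
ΔΔCt = 5.550 − 4.645 = 0.905
Fold change = 2^(−0.905) = 0.5340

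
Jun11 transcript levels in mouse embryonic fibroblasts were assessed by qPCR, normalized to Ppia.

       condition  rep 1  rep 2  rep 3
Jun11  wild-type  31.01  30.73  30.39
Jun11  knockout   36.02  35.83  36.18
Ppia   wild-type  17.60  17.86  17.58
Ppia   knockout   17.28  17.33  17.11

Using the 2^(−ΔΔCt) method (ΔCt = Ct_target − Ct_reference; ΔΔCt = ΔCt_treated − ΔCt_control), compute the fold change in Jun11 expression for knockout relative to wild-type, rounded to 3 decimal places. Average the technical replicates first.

Mean Ct: Jun11 wild-type 30.710; Jun11 knockout 36.010; Ppia wild-type 17.680; Ppia knockout 17.240
ΔCt(wild-type) = 30.710 − 17.680 = 13.030
ΔCt(knockout) = 36.010 − 17.240 = 18.770
ΔΔCt = 18.770 − 13.030 = 5.740
Fold change = 2^(−5.740) = 0.0187

0.019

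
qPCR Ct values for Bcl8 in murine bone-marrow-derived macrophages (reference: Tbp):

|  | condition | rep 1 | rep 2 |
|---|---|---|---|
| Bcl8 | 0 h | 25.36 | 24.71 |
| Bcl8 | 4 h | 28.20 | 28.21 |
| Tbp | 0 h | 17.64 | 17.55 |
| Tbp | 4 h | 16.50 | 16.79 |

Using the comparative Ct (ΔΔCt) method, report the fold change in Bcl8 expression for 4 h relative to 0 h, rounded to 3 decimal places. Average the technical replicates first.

Mean Ct: Bcl8 0 h 25.035; Bcl8 4 h 28.205; Tbp 0 h 17.595; Tbp 4 h 16.645
ΔCt(0 h) = 25.035 − 17.595 = 7.440
ΔCt(4 h) = 28.205 − 16.645 = 11.560
ΔΔCt = 11.560 − 7.440 = 4.120
Fold change = 2^(−4.120) = 0.0575

0.058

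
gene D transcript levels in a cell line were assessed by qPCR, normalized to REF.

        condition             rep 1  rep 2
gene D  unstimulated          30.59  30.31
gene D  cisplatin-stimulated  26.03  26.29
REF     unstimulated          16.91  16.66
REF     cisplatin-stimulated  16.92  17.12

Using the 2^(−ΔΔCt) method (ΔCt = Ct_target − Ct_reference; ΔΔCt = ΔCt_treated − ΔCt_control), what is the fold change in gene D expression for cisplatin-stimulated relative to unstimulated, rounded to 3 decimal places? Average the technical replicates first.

23.023

Mean Ct: gene D unstimulated 30.450; gene D cisplatin-stimulated 26.160; REF unstimulated 16.785; REF cisplatin-stimulated 17.020
ΔCt(unstimulated) = 30.450 − 16.785 = 13.665
ΔCt(cisplatin-stimulated) = 26.160 − 17.020 = 9.140
ΔΔCt = 9.140 − 13.665 = -4.525
Fold change = 2^(−(-4.525)) = 2^4.525 = 23.0229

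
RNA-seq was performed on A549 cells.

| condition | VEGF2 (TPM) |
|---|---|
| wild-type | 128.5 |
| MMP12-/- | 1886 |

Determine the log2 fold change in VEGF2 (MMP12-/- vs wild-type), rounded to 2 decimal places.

Fold change = 1886 / 128.5 = 14.6770
log2(14.6770) = 3.875

3.88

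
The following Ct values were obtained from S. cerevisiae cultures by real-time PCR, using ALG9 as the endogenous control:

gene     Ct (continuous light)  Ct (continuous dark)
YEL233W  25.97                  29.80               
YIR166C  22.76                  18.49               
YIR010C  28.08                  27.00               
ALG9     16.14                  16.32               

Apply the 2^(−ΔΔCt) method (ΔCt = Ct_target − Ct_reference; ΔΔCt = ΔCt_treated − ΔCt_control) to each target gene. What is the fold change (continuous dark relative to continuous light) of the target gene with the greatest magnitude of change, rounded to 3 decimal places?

YEL233W: ΔΔCt = (29.80−16.32) − (25.97−16.14) = 13.48 − 9.83 = 3.65; fold change = 2^-3.65 = 0.080
YIR166C: ΔΔCt = (18.49−16.32) − (22.76−16.14) = 2.17 − 6.62 = -4.45; fold change = 2^4.45 = 21.857
YIR010C: ΔΔCt = (27.00−16.32) − (28.08−16.14) = 10.68 − 11.94 = -1.26; fold change = 2^1.26 = 2.395
YIR166C has the largest |ΔΔCt| = 4.45.

21.857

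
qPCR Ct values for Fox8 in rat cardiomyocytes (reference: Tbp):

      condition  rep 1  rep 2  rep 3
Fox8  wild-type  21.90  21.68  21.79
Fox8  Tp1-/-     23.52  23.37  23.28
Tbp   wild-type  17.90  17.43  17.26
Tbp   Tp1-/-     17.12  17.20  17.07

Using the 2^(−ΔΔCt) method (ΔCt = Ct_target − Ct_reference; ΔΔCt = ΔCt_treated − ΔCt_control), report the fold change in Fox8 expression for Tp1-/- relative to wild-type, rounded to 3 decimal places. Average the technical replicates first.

Mean Ct: Fox8 wild-type 21.790; Fox8 Tp1-/- 23.390; Tbp wild-type 17.530; Tbp Tp1-/- 17.130
ΔCt(wild-type) = 21.790 − 17.530 = 4.260
ΔCt(Tp1-/-) = 23.390 − 17.130 = 6.260
ΔΔCt = 6.260 − 4.260 = 2.000
Fold change = 2^(−2.000) = 0.2500

0.250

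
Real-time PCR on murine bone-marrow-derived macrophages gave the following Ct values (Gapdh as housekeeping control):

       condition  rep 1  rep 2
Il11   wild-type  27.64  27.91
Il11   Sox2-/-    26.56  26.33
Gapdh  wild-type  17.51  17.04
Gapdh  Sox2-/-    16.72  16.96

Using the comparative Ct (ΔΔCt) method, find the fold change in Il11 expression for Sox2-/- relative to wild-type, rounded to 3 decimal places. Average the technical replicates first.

Mean Ct: Il11 wild-type 27.775; Il11 Sox2-/- 26.445; Gapdh wild-type 17.275; Gapdh Sox2-/- 16.840
ΔCt(wild-type) = 27.775 − 17.275 = 10.500
ΔCt(Sox2-/-) = 26.445 − 16.840 = 9.605
ΔΔCt = 9.605 − 10.500 = -0.895
Fold change = 2^(−(-0.895)) = 2^0.895 = 1.8596

1.860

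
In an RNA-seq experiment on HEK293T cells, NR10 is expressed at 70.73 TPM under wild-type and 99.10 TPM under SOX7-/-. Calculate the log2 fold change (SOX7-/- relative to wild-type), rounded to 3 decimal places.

0.487

Fold change = 99.10 / 70.73 = 1.4011
log2(1.4011) = 0.4866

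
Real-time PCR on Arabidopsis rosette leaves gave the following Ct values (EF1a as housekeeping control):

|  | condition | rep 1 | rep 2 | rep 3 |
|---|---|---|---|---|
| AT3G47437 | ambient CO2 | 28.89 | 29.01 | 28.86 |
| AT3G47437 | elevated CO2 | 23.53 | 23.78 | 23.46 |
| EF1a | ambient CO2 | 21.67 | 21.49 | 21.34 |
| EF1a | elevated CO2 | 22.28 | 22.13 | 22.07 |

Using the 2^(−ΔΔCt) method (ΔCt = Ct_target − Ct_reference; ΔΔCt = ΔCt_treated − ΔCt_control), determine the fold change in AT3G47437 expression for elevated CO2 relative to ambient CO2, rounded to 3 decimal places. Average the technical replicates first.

Mean Ct: AT3G47437 ambient CO2 28.920; AT3G47437 elevated CO2 23.590; EF1a ambient CO2 21.500; EF1a elevated CO2 22.160
ΔCt(ambient CO2) = 28.920 − 21.500 = 7.420
ΔCt(elevated CO2) = 23.590 − 22.160 = 1.430
ΔΔCt = 1.430 − 7.420 = -5.990
Fold change = 2^(−(-5.990)) = 2^5.990 = 63.5579

63.558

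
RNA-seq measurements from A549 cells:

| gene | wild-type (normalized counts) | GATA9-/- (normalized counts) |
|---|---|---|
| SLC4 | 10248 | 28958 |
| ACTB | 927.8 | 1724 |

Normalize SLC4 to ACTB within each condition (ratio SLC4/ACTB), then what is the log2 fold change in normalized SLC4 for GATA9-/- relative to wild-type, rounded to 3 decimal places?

SLC4/ACTB (wild-type) = 10248 / 927.8 = 11.045
SLC4/ACTB (GATA9-/-) = 28958 / 1724 = 16.797
Fold change = 16.797 / 11.045 = 1.5207
log2(1.5207) = 0.6047

0.605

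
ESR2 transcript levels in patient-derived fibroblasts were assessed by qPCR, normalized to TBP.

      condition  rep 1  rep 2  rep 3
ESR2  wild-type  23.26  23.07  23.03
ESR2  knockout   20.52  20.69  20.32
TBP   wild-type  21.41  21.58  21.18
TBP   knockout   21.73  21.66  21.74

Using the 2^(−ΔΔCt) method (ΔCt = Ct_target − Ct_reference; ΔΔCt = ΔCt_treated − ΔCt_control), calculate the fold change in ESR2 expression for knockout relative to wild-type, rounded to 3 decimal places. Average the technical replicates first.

7.621

Mean Ct: ESR2 wild-type 23.120; ESR2 knockout 20.510; TBP wild-type 21.390; TBP knockout 21.710
ΔCt(wild-type) = 23.120 − 21.390 = 1.730
ΔCt(knockout) = 20.510 − 21.710 = -1.200
ΔΔCt = -1.200 − 1.730 = -2.930
Fold change = 2^(−(-2.930)) = 2^2.930 = 7.6211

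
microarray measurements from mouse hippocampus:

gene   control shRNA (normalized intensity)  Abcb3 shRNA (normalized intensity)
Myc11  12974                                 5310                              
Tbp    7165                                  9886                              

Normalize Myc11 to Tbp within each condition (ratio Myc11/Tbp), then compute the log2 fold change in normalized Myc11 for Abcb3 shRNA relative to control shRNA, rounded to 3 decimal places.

Myc11/Tbp (control shRNA) = 12974 / 7165 = 1.8107
Myc11/Tbp (Abcb3 shRNA) = 5310 / 9886 = 0.53712
Fold change = 0.53712 / 1.8107 = 0.2966
log2(0.2966) = -1.7533

-1.753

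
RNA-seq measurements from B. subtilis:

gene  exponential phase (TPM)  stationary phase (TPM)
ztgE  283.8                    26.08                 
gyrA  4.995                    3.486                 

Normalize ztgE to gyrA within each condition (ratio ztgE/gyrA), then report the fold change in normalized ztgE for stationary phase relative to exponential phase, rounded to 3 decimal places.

ztgE/gyrA (exponential phase) = 283.8 / 4.995 = 56.817
ztgE/gyrA (stationary phase) = 26.08 / 3.486 = 7.4814
Fold change = 7.4814 / 56.817 = 0.1317

0.132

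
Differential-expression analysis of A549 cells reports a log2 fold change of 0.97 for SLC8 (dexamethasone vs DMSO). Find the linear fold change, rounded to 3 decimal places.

1.959

Fold change = 2^(0.97) = 1.9588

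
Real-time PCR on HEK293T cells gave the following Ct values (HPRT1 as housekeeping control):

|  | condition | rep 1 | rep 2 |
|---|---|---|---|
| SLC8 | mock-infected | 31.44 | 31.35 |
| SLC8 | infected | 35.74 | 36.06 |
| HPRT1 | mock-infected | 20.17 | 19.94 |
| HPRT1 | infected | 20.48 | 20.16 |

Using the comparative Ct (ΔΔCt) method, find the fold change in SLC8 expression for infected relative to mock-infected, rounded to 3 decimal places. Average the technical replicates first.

Mean Ct: SLC8 mock-infected 31.395; SLC8 infected 35.900; HPRT1 mock-infected 20.055; HPRT1 infected 20.320
ΔCt(mock-infected) = 31.395 − 20.055 = 11.340
ΔCt(infected) = 35.900 − 20.320 = 15.580
ΔΔCt = 15.580 − 11.340 = 4.240
Fold change = 2^(−4.240) = 0.0529

0.053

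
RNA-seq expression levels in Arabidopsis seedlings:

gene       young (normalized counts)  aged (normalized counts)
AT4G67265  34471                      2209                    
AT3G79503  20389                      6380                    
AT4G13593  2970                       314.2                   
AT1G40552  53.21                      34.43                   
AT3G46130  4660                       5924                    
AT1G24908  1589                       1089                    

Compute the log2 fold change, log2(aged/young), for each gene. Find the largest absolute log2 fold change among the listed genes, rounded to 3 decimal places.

3.964

log2(2209/34471) = -3.964  (AT4G67265)
log2(6380/20389) = -1.676  (AT3G79503)
log2(314.2/2970) = -3.241  (AT4G13593)
log2(34.43/53.21) = -0.628  (AT1G40552)
log2(5924/4660) = 0.346  (AT3G46130)
log2(1089/1589) = -0.545  (AT1G24908)
The largest magnitude belongs to AT4G67265.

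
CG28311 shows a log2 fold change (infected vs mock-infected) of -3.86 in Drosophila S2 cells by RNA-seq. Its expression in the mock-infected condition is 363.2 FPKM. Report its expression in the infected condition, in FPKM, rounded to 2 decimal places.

25.01

Fold change = 2^(-3.86) = 0.0689
infected expression = 363.2 × 0.0689 = 25.01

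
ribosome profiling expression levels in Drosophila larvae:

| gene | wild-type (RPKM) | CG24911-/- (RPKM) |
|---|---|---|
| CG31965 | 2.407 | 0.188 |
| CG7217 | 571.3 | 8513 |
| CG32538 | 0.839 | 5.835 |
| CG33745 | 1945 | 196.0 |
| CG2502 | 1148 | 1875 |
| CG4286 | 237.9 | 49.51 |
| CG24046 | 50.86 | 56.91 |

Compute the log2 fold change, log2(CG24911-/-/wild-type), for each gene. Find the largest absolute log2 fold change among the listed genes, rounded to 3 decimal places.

3.897

log2(0.188/2.407) = -3.678  (CG31965)
log2(8513/571.3) = 3.897  (CG7217)
log2(5.835/0.839) = 2.798  (CG32538)
log2(196.0/1945) = -3.311  (CG33745)
log2(1875/1148) = 0.708  (CG2502)
log2(49.51/237.9) = -2.265  (CG4286)
log2(56.91/50.86) = 0.162  (CG24046)
The largest magnitude belongs to CG7217.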